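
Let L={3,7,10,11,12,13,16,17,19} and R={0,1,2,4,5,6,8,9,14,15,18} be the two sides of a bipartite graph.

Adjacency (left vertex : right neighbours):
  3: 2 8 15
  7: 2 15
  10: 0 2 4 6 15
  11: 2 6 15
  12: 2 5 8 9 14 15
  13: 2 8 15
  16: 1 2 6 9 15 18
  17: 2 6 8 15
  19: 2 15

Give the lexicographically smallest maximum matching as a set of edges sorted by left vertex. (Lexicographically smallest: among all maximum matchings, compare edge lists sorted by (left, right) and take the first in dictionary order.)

Lex-smallest maximum matching: {(3,2), (7,15), (10,0), (11,6), (12,5), (13,8), (16,1)}

|M| = 7 (so the lex-smallest maximum matching has 7 edges)
process left vertices in ascending order; for each, take the smallest-labelled available neighbour that still permits 7 edges overall, or leave it unmatched if none does
lex-smallest matching: {3-2, 7-15, 10-0, 11-6, 12-5, 13-8, 16-1}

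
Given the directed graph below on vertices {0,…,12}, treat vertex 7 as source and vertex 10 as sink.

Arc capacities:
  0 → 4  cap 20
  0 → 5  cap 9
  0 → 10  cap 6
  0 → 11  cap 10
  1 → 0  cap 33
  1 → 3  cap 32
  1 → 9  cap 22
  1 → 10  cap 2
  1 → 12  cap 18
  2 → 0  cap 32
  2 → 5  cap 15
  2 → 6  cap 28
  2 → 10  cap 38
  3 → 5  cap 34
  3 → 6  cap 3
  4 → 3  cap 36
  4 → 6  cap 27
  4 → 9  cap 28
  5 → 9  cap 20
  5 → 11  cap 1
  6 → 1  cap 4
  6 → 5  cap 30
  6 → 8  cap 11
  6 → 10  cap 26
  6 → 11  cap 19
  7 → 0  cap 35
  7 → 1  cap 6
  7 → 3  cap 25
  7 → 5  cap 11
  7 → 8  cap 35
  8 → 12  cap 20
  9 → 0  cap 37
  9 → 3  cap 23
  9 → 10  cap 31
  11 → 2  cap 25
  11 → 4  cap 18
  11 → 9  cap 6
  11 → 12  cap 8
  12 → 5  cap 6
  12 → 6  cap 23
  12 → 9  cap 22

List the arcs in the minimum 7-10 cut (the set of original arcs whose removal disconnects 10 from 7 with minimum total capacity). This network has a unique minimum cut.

augment #1: 7→0→10 push 6
augment #2: 7→1→10 push 2
augment #3: 7→1→9→10 push 4
augment #4: 7→3→6→10 push 3
augment #5: 7→5→9→10 push 11
augment #6: 7→0→4→6→10 push 20
augment #7: 7→0→5→9→10 push 9
augment #8: 7→8→12→6→10 push 3
augment #9: 7→8→12→9→10 push 7
augment #10: 7→3→5→11→2→10 push 1
augment #11: 7→3→5→0→11→2→10 push 9
augment #12: 7→8→12→6→11→2→10 push 10
max flow = 85; residual-reachable set from 7 gives S-side
cut edges (S→T): {(3,6), (5,9), (5,11), (7,0), (7,1), (8,12)} total cap 85

Min-cut arcs: {(3,6), (5,9), (5,11), (7,0), (7,1), (8,12)} (total capacity 85)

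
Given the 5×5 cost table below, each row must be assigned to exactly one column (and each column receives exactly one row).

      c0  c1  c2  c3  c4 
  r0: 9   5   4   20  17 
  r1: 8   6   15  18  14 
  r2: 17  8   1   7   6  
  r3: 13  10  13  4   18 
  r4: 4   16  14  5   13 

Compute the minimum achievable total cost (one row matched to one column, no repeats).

optimal assignment: row0→col2 (cost 4), row1→col1 (cost 6), row2→col4 (cost 6), row3→col3 (cost 4), row4→col0 (cost 4)
total = 4 + 6 + 6 + 4 + 4 = 24

Minimum assignment cost: 24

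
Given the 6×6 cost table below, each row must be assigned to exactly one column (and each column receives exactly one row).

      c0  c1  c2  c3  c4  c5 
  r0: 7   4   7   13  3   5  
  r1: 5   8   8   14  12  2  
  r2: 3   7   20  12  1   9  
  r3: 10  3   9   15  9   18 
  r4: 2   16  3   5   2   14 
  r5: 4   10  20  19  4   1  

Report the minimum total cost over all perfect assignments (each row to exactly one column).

one of 2 optimal assignments: row0→col2 (cost 7), row1→col0 (cost 5), row2→col4 (cost 1), row3→col1 (cost 3), row4→col3 (cost 5), row5→col5 (cost 1)
total = 7 + 5 + 1 + 3 + 5 + 1 = 22

Minimum assignment cost: 22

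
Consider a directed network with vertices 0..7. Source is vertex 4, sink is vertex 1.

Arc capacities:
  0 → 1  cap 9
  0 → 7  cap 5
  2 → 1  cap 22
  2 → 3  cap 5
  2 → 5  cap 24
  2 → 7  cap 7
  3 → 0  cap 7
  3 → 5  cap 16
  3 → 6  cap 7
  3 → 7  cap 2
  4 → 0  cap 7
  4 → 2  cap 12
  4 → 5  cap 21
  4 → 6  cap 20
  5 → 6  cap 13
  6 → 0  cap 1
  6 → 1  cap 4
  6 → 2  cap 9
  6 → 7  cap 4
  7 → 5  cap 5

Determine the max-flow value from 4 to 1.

augment #1: 4→0→1 bottleneck 7, total now 7
augment #2: 4→2→1 bottleneck 12, total now 19
augment #3: 4→6→1 bottleneck 4, total now 23
augment #4: 4→6→0→1 bottleneck 1, total now 24
augment #5: 4→6→2→1 bottleneck 9, total now 33

Maximum flow value: 33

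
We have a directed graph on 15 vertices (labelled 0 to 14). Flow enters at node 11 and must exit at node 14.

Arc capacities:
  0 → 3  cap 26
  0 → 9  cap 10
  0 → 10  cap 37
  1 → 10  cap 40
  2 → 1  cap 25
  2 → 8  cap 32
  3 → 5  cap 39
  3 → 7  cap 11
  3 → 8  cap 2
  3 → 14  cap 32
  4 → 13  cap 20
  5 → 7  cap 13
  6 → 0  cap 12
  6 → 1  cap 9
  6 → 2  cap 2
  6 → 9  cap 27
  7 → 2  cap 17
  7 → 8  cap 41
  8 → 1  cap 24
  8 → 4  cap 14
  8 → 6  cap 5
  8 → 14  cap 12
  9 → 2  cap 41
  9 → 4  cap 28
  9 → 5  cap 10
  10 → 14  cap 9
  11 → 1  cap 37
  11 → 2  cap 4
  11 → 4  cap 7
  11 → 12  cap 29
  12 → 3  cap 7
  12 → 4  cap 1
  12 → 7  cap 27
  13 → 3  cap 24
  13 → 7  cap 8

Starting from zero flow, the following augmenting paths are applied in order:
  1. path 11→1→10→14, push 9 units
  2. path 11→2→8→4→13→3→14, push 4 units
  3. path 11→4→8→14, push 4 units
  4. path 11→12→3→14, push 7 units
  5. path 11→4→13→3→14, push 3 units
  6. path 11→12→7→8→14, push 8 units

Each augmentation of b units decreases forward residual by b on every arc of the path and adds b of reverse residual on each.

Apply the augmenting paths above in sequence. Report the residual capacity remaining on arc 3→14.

after path 1 (11→1→10→14, push 9): res(3,14)=32
after path 2 (11→2→8→4→13→3→14, push 4): res(3,14)=28
after path 3 (11→4→8→14, push 4): res(3,14)=28
after path 4 (11→12→3→14, push 7): res(3,14)=21
after path 5 (11→4→13→3→14, push 3): res(3,14)=18
after path 6 (11→12→7→8→14, push 8): res(3,14)=18

Residual capacity of (3,14): 18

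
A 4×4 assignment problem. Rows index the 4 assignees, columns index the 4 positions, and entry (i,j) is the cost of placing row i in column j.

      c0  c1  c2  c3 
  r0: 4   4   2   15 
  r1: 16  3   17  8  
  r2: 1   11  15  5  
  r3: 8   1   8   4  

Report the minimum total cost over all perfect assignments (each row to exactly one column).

Minimum assignment cost: 10

optimal assignment: row0→col2 (cost 2), row1→col1 (cost 3), row2→col0 (cost 1), row3→col3 (cost 4)
total = 2 + 3 + 1 + 4 = 10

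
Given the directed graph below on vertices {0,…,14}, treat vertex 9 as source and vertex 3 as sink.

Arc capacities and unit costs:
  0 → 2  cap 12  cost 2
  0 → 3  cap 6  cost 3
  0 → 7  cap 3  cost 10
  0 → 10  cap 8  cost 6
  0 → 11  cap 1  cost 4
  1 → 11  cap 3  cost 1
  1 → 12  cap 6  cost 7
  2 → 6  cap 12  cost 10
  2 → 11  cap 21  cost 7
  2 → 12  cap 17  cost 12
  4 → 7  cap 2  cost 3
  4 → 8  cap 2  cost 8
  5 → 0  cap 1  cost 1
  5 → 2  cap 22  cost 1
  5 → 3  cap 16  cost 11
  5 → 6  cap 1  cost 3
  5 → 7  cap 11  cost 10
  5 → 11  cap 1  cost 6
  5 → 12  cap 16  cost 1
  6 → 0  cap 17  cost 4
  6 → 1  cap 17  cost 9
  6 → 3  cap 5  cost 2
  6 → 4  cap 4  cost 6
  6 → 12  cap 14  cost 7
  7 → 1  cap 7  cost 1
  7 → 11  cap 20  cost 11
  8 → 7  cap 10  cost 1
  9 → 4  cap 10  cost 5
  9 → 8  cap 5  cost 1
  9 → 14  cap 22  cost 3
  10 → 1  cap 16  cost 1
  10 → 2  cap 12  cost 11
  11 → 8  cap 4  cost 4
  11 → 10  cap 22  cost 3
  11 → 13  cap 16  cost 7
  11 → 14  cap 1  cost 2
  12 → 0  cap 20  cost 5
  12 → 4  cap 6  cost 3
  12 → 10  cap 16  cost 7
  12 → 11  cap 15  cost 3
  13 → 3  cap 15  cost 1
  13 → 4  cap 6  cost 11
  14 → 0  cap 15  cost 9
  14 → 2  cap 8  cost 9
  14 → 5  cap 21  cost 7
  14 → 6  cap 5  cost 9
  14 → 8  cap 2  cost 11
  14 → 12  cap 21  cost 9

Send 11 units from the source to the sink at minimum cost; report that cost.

Minimum cost for 11 units: 150

shortest-cost path #1: 9→8→7→1→11→13→3 push 3 @ unit cost 12 (adds 36)
shortest-cost path #2: 9→14→6→3 push 5 @ unit cost 14 (adds 70)
shortest-cost path #3: 9→14→5→0→3 push 1 @ unit cost 14 (adds 14)
shortest-cost path #4: 9→14→0→3 push 2 @ unit cost 15 (adds 30)
total cost = 150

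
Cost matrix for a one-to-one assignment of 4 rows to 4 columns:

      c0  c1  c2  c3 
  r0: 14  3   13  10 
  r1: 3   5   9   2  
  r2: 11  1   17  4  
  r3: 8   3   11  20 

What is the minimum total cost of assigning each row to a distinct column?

Minimum assignment cost: 21

optimal assignment: row0→col1 (cost 3), row1→col0 (cost 3), row2→col3 (cost 4), row3→col2 (cost 11)
total = 3 + 3 + 4 + 11 = 21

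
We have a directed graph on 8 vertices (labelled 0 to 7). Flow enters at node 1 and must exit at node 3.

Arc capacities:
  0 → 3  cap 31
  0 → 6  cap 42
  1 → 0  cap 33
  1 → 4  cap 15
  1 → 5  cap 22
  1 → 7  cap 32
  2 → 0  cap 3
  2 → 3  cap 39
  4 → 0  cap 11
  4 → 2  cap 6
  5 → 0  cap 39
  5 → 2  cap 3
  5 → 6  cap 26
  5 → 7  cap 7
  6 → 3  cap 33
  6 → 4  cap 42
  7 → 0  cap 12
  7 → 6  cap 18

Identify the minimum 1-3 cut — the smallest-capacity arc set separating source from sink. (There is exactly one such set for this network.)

augment #1: 1→0→3 push 31
augment #2: 1→0→6→3 push 2
augment #3: 1→4→2→3 push 6
augment #4: 1→5→2→3 push 3
augment #5: 1→5→6→3 push 19
augment #6: 1→7→6→3 push 12
max flow = 73; residual-reachable set from 1 gives S-side
cut edges (S→T): {(0,3), (4,2), (5,2), (6,3)} total cap 73

Min-cut arcs: {(0,3), (4,2), (5,2), (6,3)} (total capacity 73)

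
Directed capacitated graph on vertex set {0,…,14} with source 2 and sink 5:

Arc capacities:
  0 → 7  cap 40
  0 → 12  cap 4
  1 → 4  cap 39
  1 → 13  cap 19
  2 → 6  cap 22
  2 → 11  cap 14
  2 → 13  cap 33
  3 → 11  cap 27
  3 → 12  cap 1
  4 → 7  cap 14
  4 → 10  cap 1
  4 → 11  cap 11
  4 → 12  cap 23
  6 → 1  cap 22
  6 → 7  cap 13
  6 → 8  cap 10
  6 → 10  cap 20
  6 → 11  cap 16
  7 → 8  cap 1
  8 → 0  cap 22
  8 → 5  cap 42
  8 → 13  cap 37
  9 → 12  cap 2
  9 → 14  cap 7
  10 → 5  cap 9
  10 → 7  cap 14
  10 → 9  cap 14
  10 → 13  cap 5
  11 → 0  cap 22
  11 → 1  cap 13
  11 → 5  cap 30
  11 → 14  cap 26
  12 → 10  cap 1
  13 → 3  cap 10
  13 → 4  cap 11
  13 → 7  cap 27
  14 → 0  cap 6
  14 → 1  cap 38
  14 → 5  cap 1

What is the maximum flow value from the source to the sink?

augment #1: 2→11→5 bottleneck 14, total now 14
augment #2: 2→6→8→5 bottleneck 10, total now 24
augment #3: 2→6→10→5 bottleneck 9, total now 33
augment #4: 2→6→11→5 bottleneck 3, total now 36
augment #5: 2→13→3→11→5 bottleneck 10, total now 46
augment #6: 2→13→4→11→5 bottleneck 3, total now 49
augment #7: 2→13→7→8→5 bottleneck 1, total now 50
augment #8: 2→13→4→11→14→5 bottleneck 1, total now 51

Maximum flow value: 51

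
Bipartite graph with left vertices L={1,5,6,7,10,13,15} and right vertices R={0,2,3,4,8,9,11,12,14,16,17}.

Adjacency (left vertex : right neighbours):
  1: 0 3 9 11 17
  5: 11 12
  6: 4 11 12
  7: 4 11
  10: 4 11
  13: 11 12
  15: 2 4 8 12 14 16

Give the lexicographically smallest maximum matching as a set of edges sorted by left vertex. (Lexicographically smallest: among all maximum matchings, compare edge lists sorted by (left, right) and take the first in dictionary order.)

|M| = 5 (so the lex-smallest maximum matching has 5 edges)
process left vertices in ascending order; for each, take the smallest-labelled available neighbour that still permits 5 edges overall, or leave it unmatched if none does
lex-smallest matching: {1-0, 5-11, 6-4, 13-12, 15-2}

Lex-smallest maximum matching: {(1,0), (5,11), (6,4), (13,12), (15,2)}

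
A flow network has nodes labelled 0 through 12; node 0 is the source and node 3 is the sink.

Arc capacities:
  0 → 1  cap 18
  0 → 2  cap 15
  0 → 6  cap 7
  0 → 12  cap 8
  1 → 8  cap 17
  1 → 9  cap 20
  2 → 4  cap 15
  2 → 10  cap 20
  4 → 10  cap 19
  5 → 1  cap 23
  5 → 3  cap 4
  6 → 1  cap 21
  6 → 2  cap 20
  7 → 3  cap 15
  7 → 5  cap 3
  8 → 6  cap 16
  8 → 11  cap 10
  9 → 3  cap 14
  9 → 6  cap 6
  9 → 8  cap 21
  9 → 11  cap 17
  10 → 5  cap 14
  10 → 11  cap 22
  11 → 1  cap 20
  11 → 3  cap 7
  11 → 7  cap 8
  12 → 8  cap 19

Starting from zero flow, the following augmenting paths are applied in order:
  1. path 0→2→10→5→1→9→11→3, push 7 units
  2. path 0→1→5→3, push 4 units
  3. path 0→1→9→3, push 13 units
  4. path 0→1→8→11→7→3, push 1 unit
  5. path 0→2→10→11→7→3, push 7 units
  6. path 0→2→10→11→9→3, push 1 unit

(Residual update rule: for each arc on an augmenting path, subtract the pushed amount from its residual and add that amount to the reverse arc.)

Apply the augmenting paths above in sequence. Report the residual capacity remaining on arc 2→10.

after path 1 (0→2→10→5→1→9→11→3, push 7): res(2,10)=13
after path 2 (0→1→5→3, push 4): res(2,10)=13
after path 3 (0→1→9→3, push 13): res(2,10)=13
after path 4 (0→1→8→11→7→3, push 1): res(2,10)=13
after path 5 (0→2→10→11→7→3, push 7): res(2,10)=6
after path 6 (0→2→10→11→9→3, push 1): res(2,10)=5

Residual capacity of (2,10): 5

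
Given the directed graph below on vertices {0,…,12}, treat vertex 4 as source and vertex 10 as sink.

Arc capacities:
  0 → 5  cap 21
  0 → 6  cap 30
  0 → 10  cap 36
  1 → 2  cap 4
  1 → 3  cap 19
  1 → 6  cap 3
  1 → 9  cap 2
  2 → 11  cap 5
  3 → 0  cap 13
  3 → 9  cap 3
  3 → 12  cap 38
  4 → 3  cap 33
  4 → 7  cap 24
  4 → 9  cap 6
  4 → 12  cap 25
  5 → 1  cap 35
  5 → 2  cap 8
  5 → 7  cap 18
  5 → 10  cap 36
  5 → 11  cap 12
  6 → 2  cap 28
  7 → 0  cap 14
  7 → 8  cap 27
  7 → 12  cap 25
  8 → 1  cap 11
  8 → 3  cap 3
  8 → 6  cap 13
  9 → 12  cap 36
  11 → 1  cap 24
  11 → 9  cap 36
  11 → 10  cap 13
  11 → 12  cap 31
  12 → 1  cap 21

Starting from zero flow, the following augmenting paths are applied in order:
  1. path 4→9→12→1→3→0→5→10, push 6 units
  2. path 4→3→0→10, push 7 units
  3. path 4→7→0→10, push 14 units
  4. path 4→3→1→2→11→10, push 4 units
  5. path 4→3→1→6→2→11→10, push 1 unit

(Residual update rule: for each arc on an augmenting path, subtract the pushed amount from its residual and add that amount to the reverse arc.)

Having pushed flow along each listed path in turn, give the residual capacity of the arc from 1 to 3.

after path 1 (4→9→12→1→3→0→5→10, push 6): res(1,3)=13
after path 2 (4→3→0→10, push 7): res(1,3)=13
after path 3 (4→7→0→10, push 14): res(1,3)=13
after path 4 (4→3→1→2→11→10, push 4): res(1,3)=17
after path 5 (4→3→1→6→2→11→10, push 1): res(1,3)=18

Residual capacity of (1,3): 18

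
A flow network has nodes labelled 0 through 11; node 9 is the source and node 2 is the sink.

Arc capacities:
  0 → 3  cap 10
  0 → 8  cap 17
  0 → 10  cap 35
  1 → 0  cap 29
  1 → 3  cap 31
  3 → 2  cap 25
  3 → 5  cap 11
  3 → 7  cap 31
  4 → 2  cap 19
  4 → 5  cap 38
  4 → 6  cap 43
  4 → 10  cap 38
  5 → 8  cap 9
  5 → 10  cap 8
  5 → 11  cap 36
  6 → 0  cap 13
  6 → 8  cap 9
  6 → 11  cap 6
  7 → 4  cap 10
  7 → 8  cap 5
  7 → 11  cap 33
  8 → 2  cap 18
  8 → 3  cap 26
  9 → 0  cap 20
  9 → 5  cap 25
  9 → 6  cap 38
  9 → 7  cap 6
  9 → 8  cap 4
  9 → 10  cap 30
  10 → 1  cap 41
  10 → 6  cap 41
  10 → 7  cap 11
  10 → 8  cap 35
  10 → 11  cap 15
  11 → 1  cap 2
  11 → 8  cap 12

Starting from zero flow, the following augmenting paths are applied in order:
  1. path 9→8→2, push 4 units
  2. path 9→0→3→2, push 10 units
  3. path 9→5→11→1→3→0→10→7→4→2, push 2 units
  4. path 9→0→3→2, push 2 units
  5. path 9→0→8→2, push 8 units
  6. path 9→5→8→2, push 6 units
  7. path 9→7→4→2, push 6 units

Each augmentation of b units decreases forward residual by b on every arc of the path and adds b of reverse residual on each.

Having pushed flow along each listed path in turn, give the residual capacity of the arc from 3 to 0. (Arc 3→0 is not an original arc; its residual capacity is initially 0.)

Residual capacity of (3,0): 10

after path 1 (9→8→2, push 4): res(3,0)=0
after path 2 (9→0→3→2, push 10): res(3,0)=10
after path 3 (9→5→11→1→3→0→10→7→4→2, push 2): res(3,0)=8
after path 4 (9→0→3→2, push 2): res(3,0)=10
after path 5 (9→0→8→2, push 8): res(3,0)=10
after path 6 (9→5→8→2, push 6): res(3,0)=10
after path 7 (9→7→4→2, push 6): res(3,0)=10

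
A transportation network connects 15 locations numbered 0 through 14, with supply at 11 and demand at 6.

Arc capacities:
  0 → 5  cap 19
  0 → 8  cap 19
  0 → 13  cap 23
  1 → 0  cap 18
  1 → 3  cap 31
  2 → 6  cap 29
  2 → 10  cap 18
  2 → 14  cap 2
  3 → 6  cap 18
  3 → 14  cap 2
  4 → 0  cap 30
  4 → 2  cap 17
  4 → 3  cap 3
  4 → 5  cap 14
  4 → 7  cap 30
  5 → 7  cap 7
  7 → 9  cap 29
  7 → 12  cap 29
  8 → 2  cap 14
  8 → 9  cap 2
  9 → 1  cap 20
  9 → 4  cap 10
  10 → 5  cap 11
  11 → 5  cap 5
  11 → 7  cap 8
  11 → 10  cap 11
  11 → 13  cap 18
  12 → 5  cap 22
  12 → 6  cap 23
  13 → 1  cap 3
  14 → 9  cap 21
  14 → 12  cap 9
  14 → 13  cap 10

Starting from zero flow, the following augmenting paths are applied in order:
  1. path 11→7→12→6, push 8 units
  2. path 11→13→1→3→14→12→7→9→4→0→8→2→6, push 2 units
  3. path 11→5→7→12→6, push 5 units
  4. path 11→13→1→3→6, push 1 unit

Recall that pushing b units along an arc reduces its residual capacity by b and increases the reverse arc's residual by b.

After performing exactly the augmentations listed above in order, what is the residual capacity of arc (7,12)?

Residual capacity of (7,12): 18

after path 1 (11→7→12→6, push 8): res(7,12)=21
after path 2 (11→13→1→3→14→12→7→9→4→0→8→2→6, push 2): res(7,12)=23
after path 3 (11→5→7→12→6, push 5): res(7,12)=18
after path 4 (11→13→1→3→6, push 1): res(7,12)=18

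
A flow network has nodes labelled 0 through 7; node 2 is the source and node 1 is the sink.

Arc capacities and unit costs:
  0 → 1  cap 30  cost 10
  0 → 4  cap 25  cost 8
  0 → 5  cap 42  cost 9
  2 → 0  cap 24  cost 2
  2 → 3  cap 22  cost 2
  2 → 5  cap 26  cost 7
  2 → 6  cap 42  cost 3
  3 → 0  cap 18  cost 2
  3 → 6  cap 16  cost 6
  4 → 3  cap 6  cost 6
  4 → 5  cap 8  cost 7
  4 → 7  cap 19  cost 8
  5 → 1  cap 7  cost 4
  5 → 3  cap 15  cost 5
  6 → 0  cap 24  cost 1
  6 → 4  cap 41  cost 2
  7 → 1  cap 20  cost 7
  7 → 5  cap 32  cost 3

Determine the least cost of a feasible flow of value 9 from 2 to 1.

shortest-cost path #1: 2→5→1 push 7 @ unit cost 11 (adds 77)
shortest-cost path #2: 2→0→1 push 2 @ unit cost 12 (adds 24)
total cost = 101

Minimum cost for 9 units: 101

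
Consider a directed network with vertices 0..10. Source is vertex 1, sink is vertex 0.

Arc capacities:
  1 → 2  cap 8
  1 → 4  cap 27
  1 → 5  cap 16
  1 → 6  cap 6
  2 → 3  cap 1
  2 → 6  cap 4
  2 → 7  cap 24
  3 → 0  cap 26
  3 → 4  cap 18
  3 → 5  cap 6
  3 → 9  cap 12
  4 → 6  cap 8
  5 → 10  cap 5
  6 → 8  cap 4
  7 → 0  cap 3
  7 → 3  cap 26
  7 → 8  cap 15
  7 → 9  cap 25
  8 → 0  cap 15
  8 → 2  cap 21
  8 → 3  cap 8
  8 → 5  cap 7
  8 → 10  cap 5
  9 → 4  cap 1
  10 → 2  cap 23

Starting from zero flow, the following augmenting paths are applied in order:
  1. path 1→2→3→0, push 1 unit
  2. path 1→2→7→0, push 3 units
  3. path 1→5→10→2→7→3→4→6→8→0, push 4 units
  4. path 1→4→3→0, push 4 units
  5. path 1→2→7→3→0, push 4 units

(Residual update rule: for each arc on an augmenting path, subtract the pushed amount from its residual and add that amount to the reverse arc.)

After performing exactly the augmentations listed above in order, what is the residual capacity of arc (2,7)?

after path 1 (1→2→3→0, push 1): res(2,7)=24
after path 2 (1→2→7→0, push 3): res(2,7)=21
after path 3 (1→5→10→2→7→3→4→6→8→0, push 4): res(2,7)=17
after path 4 (1→4→3→0, push 4): res(2,7)=17
after path 5 (1→2→7→3→0, push 4): res(2,7)=13

Residual capacity of (2,7): 13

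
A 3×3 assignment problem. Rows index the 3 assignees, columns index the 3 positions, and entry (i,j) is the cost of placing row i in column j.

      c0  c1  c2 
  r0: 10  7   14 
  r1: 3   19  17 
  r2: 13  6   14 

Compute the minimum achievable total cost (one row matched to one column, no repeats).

Minimum assignment cost: 23

optimal assignment: row0→col2 (cost 14), row1→col0 (cost 3), row2→col1 (cost 6)
total = 14 + 3 + 6 = 23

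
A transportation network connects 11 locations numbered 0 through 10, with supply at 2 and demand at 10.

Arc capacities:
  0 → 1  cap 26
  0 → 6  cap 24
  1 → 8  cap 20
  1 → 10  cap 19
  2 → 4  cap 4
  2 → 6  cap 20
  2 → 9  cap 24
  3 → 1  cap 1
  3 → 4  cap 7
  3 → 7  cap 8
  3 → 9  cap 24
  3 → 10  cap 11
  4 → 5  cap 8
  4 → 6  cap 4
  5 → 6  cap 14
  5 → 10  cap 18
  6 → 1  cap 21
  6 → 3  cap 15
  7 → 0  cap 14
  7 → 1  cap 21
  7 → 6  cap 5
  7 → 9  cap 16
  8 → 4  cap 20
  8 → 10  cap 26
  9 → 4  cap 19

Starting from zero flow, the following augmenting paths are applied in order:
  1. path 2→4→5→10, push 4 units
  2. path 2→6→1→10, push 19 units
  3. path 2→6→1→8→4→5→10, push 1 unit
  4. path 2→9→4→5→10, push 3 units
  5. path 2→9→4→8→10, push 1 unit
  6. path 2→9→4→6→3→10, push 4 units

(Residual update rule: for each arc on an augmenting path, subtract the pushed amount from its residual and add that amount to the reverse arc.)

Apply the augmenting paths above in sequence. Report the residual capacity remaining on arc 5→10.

Residual capacity of (5,10): 10

after path 1 (2→4→5→10, push 4): res(5,10)=14
after path 2 (2→6→1→10, push 19): res(5,10)=14
after path 3 (2→6→1→8→4→5→10, push 1): res(5,10)=13
after path 4 (2→9→4→5→10, push 3): res(5,10)=10
after path 5 (2→9→4→8→10, push 1): res(5,10)=10
after path 6 (2→9→4→6→3→10, push 4): res(5,10)=10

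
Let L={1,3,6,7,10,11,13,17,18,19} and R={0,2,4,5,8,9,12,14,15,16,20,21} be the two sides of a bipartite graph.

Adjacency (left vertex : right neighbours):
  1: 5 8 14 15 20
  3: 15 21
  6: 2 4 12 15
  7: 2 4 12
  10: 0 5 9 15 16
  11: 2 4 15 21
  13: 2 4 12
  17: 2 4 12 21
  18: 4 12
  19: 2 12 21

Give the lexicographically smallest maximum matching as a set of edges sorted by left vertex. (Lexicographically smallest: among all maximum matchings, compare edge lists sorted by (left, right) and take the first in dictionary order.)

|M| = 7 (so the lex-smallest maximum matching has 7 edges)
process left vertices in ascending order; for each, take the smallest-labelled available neighbour that still permits 7 edges overall, or leave it unmatched if none does
lex-smallest matching: {1-5, 3-15, 6-2, 7-4, 10-0, 11-21, 13-12}

Lex-smallest maximum matching: {(1,5), (3,15), (6,2), (7,4), (10,0), (11,21), (13,12)}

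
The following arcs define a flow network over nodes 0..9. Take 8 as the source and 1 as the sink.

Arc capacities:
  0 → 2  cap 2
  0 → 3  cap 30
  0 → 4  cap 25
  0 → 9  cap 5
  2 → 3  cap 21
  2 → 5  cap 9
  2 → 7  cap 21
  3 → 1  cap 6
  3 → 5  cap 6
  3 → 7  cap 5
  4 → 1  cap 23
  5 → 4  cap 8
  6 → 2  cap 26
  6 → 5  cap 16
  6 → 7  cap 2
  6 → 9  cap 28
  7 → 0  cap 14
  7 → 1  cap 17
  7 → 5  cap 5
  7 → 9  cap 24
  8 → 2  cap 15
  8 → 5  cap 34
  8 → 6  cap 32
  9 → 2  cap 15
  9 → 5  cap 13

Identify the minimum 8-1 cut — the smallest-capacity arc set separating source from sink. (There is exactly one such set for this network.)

Min-cut arcs: {(2,7), (3,1), (3,7), (5,4), (6,7)} (total capacity 42)

augment #1: 8→2→3→1 push 6
augment #2: 8→2→7→1 push 9
augment #3: 8→5→4→1 push 8
augment #4: 8→6→7→1 push 2
augment #5: 8→6→2→7→1 push 6
augment #6: 8→6→2→7→0→4→1 push 6
augment #7: 8→6→2→3→7→0→4→1 push 5
max flow = 42; residual-reachable set from 8 gives S-side
cut edges (S→T): {(2,7), (3,1), (3,7), (5,4), (6,7)} total cap 42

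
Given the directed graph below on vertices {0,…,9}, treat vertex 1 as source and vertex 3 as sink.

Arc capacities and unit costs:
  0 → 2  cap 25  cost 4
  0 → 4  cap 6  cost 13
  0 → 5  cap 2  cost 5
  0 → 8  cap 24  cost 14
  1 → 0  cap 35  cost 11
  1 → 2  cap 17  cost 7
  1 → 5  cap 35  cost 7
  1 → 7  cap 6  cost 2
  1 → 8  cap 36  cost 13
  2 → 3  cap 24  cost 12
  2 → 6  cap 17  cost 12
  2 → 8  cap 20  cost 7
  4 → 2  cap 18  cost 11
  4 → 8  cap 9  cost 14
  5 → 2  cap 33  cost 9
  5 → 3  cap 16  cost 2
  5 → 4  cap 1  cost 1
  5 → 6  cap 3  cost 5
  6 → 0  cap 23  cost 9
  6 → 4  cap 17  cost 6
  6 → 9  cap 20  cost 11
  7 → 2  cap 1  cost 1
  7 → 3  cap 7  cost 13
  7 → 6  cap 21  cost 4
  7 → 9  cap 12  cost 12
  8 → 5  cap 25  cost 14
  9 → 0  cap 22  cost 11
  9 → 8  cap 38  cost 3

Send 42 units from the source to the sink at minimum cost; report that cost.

shortest-cost path #1: 1→5→3 push 16 @ unit cost 9 (adds 144)
shortest-cost path #2: 1→7→3 push 6 @ unit cost 15 (adds 90)
shortest-cost path #3: 1→2→3 push 17 @ unit cost 19 (adds 323)
shortest-cost path #4: 1→0→2→3 push 3 @ unit cost 27 (adds 81)
total cost = 638

Minimum cost for 42 units: 638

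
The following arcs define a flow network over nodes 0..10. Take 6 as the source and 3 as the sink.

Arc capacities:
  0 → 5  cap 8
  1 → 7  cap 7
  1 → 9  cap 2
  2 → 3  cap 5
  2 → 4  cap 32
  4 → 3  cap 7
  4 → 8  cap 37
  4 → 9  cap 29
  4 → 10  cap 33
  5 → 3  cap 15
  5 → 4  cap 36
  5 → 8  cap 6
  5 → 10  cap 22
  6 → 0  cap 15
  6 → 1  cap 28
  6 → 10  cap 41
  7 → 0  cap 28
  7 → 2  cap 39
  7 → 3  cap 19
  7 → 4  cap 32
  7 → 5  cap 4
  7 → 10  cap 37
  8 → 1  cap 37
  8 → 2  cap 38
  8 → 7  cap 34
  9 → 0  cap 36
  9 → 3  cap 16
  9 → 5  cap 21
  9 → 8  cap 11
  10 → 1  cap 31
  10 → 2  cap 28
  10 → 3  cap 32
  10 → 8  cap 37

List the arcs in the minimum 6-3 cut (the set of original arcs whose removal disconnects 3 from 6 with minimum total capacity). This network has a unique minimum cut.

Min-cut arcs: {(0,5), (1,7), (1,9), (6,10)} (total capacity 58)

augment #1: 6→10→3 push 32
augment #2: 6→0→5→3 push 8
augment #3: 6→1→7→3 push 7
augment #4: 6→1→9→3 push 2
augment #5: 6→10→2→3 push 5
augment #6: 6→10→2→4→3 push 4
max flow = 58; residual-reachable set from 6 gives S-side
cut edges (S→T): {(0,5), (1,7), (1,9), (6,10)} total cap 58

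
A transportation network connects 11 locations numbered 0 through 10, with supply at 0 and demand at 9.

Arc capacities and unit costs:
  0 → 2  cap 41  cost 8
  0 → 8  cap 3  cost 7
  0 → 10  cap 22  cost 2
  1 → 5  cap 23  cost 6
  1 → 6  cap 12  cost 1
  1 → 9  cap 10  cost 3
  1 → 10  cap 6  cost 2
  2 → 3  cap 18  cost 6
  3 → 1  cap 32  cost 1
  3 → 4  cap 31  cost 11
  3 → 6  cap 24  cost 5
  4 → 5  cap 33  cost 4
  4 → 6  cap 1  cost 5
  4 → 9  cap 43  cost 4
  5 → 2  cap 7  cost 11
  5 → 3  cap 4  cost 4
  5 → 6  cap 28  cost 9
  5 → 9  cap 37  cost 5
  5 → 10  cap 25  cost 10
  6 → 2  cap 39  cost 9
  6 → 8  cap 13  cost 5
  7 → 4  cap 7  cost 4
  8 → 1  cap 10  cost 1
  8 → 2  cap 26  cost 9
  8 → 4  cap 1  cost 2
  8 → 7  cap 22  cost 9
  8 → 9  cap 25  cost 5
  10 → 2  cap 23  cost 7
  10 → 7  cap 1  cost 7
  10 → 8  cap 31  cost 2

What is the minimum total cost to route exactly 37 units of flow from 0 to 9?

Minimum cost for 37 units: 465

shortest-cost path #1: 0→10→8→1→9 push 10 @ unit cost 8 (adds 80)
shortest-cost path #2: 0→10→8→9 push 12 @ unit cost 9 (adds 108)
shortest-cost path #3: 0→8→9 push 3 @ unit cost 12 (adds 36)
shortest-cost path #4: 0→2→3→1→8→9 push 10 @ unit cost 19 (adds 190)
shortest-cost path #5: 0→2→3→1→10→8→4→9 push 1 @ unit cost 25 (adds 25)
shortest-cost path #6: 0→2→3→1→5→9 push 1 @ unit cost 26 (adds 26)
total cost = 465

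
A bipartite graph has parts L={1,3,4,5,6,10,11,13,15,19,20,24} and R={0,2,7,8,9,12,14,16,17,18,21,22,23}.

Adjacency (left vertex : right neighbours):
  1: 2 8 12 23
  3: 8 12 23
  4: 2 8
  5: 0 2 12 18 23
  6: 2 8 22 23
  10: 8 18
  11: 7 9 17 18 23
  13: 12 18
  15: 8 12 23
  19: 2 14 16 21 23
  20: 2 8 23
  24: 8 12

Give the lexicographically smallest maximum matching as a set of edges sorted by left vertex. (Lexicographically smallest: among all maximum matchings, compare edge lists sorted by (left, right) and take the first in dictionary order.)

|M| = 9 (so the lex-smallest maximum matching has 9 edges)
process left vertices in ascending order; for each, take the smallest-labelled available neighbour that still permits 9 edges overall, or leave it unmatched if none does
lex-smallest matching: {1-2, 3-8, 5-0, 6-22, 10-18, 11-7, 13-12, 15-23, 19-14}

Lex-smallest maximum matching: {(1,2), (3,8), (5,0), (6,22), (10,18), (11,7), (13,12), (15,23), (19,14)}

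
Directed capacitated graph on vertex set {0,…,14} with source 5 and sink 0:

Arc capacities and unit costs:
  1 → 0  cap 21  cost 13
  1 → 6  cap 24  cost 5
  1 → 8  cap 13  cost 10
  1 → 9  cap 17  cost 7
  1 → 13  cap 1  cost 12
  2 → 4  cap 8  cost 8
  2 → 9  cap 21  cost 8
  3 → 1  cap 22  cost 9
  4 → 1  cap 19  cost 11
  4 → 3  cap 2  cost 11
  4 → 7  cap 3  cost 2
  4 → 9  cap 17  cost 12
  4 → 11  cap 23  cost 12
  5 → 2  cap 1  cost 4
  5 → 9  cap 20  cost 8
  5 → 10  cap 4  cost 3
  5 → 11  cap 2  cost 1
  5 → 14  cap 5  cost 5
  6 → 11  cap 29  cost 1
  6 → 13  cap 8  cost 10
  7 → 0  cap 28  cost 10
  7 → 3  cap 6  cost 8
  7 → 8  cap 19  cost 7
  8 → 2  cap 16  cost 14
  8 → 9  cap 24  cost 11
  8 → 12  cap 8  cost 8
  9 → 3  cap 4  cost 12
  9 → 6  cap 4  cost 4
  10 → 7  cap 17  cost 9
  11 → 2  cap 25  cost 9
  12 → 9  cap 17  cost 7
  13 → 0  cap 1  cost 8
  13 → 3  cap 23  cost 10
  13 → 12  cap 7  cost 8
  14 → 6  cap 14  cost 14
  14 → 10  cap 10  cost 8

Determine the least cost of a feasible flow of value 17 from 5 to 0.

shortest-cost path #1: 5→10→7→0 push 4 @ unit cost 22 (adds 88)
shortest-cost path #2: 5→2→4→7→0 push 1 @ unit cost 24 (adds 24)
shortest-cost path #3: 5→11→2→4→7→0 push 2 @ unit cost 30 (adds 60)
shortest-cost path #4: 5→9→6→13→0 push 1 @ unit cost 30 (adds 30)
shortest-cost path #5: 5→14→10→7→0 push 5 @ unit cost 32 (adds 160)
shortest-cost path #6: 5→9→3→1→0 push 4 @ unit cost 42 (adds 168)
total cost = 530

Minimum cost for 17 units: 530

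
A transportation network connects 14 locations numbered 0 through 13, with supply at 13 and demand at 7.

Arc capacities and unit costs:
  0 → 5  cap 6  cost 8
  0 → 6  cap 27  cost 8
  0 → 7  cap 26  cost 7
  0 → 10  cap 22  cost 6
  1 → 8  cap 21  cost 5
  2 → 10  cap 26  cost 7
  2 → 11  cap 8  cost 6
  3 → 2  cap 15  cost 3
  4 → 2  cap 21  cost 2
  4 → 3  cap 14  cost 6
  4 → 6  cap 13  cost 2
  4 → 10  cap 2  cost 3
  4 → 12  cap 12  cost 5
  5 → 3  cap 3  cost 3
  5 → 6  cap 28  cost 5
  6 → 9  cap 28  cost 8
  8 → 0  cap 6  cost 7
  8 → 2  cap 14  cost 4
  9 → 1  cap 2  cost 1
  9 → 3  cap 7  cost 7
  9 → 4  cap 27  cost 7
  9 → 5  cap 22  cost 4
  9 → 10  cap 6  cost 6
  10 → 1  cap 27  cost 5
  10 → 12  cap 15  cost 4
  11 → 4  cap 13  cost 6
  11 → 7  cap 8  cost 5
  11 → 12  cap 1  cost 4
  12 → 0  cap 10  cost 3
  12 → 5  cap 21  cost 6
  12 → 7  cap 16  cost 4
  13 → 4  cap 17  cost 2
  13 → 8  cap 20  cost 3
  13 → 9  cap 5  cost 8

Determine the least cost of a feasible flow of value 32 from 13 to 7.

shortest-cost path #1: 13→4→12→7 push 12 @ unit cost 11 (adds 132)
shortest-cost path #2: 13→4→10→12→7 push 2 @ unit cost 13 (adds 26)
shortest-cost path #3: 13→4→2→11→7 push 3 @ unit cost 15 (adds 45)
shortest-cost path #4: 13→8→0→7 push 6 @ unit cost 17 (adds 102)
shortest-cost path #5: 13→8→2→11→7 push 5 @ unit cost 18 (adds 90)
shortest-cost path #6: 13→9→10→12→7 push 2 @ unit cost 22 (adds 44)
shortest-cost path #7: 13→9→10→12→0→7 push 2 @ unit cost 28 (adds 56)
total cost = 495

Minimum cost for 32 units: 495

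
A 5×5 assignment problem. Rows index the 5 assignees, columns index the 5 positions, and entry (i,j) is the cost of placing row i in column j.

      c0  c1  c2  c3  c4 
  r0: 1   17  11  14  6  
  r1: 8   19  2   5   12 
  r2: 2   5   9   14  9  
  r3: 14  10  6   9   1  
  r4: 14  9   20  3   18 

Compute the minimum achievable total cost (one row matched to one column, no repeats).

Minimum assignment cost: 12

optimal assignment: row0→col0 (cost 1), row1→col2 (cost 2), row2→col1 (cost 5), row3→col4 (cost 1), row4→col3 (cost 3)
total = 1 + 2 + 5 + 1 + 3 = 12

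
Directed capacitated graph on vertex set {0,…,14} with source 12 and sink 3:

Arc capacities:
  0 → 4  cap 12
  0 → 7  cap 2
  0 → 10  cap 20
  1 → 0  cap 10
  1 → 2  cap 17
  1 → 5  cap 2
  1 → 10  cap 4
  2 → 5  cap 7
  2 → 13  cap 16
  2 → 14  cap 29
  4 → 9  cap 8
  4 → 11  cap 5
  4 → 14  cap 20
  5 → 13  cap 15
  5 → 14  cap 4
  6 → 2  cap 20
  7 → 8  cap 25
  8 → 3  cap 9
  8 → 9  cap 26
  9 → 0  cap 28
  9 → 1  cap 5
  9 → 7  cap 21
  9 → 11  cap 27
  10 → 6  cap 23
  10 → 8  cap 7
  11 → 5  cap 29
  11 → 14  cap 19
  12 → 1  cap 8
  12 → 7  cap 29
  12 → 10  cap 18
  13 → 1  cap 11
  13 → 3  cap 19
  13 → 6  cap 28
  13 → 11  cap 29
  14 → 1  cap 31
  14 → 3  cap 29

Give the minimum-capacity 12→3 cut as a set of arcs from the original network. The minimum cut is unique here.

Min-cut arcs: {(7,8), (12,1), (12,10)} (total capacity 51)

augment #1: 12→7→8→3 push 9
augment #2: 12→1→2→13→3 push 8
augment #3: 12→10→6→2→13→3 push 8
augment #4: 12→10→6→2→14→3 push 10
augment #5: 12→7→8→9→11→14→3 push 16
max flow = 51; residual-reachable set from 12 gives S-side
cut edges (S→T): {(7,8), (12,1), (12,10)} total cap 51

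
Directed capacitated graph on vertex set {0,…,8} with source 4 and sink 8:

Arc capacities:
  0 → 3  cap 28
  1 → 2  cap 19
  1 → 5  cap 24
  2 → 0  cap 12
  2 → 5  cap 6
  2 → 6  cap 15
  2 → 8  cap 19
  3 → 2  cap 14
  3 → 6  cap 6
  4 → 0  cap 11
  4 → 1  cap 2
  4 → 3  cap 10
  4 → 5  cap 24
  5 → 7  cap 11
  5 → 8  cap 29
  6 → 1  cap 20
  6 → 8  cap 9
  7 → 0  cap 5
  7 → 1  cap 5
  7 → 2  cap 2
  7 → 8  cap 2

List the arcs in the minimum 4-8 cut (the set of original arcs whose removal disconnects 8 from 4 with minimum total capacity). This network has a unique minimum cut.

Min-cut arcs: {(3,2), (3,6), (4,1), (4,5)} (total capacity 46)

augment #1: 4→5→8 push 24
augment #2: 4→1→2→8 push 2
augment #3: 4→3→2→8 push 10
augment #4: 4→0→3→2→8 push 4
augment #5: 4→0→3→6→8 push 6
max flow = 46; residual-reachable set from 4 gives S-side
cut edges (S→T): {(3,2), (3,6), (4,1), (4,5)} total cap 46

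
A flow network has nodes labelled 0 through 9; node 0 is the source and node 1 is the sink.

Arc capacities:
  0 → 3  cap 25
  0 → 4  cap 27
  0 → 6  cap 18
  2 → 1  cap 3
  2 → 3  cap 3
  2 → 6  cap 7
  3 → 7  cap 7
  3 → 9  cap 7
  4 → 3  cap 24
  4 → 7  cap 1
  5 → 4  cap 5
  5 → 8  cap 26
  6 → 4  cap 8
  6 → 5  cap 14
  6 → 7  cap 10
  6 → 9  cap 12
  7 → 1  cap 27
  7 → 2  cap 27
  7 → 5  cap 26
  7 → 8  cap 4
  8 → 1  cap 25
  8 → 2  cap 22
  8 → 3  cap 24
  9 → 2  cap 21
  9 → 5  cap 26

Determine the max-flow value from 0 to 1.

augment #1: 0→3→7→1 bottleneck 7, total now 7
augment #2: 0→4→7→1 bottleneck 1, total now 8
augment #3: 0→6→7→1 bottleneck 10, total now 18
augment #4: 0→3→9→2→1 bottleneck 3, total now 21
augment #5: 0→6→5→8→1 bottleneck 8, total now 29
augment #6: 0→3→9→5→8→1 bottleneck 4, total now 33

Maximum flow value: 33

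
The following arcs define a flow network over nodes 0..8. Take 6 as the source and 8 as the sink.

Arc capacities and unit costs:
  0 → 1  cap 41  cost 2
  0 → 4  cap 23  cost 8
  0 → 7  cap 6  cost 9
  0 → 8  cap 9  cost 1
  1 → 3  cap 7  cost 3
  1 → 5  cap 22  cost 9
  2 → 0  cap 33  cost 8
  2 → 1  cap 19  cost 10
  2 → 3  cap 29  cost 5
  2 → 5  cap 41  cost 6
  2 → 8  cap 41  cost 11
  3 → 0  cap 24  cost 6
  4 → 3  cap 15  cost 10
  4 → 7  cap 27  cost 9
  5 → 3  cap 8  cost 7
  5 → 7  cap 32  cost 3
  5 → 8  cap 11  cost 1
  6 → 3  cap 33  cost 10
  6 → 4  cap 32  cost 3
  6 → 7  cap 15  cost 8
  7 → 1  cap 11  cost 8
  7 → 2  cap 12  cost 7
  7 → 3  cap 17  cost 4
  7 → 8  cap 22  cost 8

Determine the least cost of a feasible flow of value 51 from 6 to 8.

shortest-cost path #1: 6→7→8 push 15 @ unit cost 16 (adds 240)
shortest-cost path #2: 6→3→0→8 push 9 @ unit cost 17 (adds 153)
shortest-cost path #3: 6→4→7→8 push 7 @ unit cost 20 (adds 140)
shortest-cost path #4: 6→4→7→2→5→8 push 11 @ unit cost 26 (adds 286)
shortest-cost path #5: 6→4→7→2→8 push 1 @ unit cost 30 (adds 30)
shortest-cost path #6: 6→3→0→1→5→2→8 push 8 @ unit cost 32 (adds 256)
total cost = 1105

Minimum cost for 51 units: 1105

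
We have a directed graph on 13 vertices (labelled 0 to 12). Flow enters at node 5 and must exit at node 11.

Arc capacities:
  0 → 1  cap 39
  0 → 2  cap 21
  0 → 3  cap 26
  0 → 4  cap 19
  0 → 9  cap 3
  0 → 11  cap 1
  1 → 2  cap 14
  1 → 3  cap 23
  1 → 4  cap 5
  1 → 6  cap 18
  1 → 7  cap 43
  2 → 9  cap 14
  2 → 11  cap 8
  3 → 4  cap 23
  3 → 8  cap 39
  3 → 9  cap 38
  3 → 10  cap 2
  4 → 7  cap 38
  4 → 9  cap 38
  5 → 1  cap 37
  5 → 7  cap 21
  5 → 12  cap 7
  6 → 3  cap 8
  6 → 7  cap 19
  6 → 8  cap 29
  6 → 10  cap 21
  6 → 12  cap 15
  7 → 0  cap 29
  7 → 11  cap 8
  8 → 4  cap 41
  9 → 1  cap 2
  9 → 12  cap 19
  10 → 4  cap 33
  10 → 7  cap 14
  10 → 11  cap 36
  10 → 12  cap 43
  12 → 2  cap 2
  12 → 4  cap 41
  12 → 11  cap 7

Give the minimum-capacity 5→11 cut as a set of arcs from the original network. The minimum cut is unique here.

Min-cut arcs: {(0,11), (1,6), (2,11), (3,10), (7,11), (12,11)} (total capacity 44)

augment #1: 5→7→11 push 8
augment #2: 5→12→11 push 7
augment #3: 5→1→2→11 push 8
augment #4: 5→7→0→11 push 1
augment #5: 5→1→3→10→11 push 2
augment #6: 5→1→6→10→11 push 18
max flow = 44; residual-reachable set from 5 gives S-side
cut edges (S→T): {(0,11), (1,6), (2,11), (3,10), (7,11), (12,11)} total cap 44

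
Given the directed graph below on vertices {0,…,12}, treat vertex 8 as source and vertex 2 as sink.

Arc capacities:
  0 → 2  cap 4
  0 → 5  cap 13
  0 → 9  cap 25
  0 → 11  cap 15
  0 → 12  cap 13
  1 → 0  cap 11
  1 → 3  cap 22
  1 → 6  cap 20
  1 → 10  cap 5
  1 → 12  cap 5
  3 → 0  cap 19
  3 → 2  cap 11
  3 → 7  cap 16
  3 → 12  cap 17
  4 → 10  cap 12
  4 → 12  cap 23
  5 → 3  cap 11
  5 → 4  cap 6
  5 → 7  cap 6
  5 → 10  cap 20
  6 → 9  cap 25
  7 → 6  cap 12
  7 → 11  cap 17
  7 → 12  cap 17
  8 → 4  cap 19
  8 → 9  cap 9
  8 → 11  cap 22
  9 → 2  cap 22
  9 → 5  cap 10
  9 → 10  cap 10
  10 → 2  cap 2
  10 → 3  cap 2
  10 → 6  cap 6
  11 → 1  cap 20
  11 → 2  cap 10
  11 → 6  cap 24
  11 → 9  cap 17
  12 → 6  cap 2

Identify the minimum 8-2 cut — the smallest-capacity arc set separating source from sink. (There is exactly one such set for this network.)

Min-cut arcs: {(8,9), (8,11), (10,2), (10,3), (10,6), (12,6)} (total capacity 43)

augment #1: 8→9→2 push 9
augment #2: 8→11→2 push 10
augment #3: 8→4→10→2 push 2
augment #4: 8→11→9→2 push 12
augment #5: 8→4→10→3→2 push 2
augment #6: 8→4→10→6→9→2 push 1
augment #7: 8→4→10→6→9→5→3→2 push 5
augment #8: 8→4→12→6→9→5→3→2 push 2
max flow = 43; residual-reachable set from 8 gives S-side
cut edges (S→T): {(8,9), (8,11), (10,2), (10,3), (10,6), (12,6)} total cap 43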